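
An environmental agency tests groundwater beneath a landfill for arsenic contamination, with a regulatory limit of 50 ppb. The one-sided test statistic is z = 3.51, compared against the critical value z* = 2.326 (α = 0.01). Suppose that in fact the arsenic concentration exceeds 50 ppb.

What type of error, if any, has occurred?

The conventional null hypothesis is that the arsenic concentration is at or below 50 ppb (safe).
Since z = 3.51 > z* = 2.326, H₀ is rejected.
H₀ is false (actually the arsenic concentration exceeds 50 ppb).
The decision matches the true state — no error.

Neither — the decision is correct.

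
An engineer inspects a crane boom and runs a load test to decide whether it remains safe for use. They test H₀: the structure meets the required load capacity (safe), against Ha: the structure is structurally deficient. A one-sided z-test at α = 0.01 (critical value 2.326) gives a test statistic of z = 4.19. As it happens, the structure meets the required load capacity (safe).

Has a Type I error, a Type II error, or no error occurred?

Since z = 4.19 > z* = 2.326, H₀ is rejected.
H₀ is true (actually the structure meets the required load capacity (safe)).
Rejecting a true H₀ is a Type I error.

Type I error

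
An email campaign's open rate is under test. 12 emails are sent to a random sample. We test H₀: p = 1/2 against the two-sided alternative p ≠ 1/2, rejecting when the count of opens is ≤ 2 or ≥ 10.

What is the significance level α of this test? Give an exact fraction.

79/2048

Under H₀, X ~ Binomial(12, 1/2); α is the probability of landing in either tail, P(X ≤ 2) + P(X ≥ 10).
By symmetry, α = 2·P(X ≤ 2) = 2·(1 + 12 + 66)/4096 = 158/4096 = 79/2048.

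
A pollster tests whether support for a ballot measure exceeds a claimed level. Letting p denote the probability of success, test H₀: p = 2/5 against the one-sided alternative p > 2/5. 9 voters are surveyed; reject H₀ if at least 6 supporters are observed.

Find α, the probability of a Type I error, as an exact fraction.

The Type I error probability is α = P(Y ≥ 6) computed under H₀, where Y ~ Binomial(9, 2/5).
Summing C(9,j)(2/5)^j(3/5)^{9−j} for j = 6,…,9 gives 194048/1953125.

194048/1953125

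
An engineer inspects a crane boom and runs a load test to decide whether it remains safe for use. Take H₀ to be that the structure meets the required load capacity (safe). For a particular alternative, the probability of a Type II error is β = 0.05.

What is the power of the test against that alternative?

0.95

Power = 1 − β = 1 − 0.05 = 0.95.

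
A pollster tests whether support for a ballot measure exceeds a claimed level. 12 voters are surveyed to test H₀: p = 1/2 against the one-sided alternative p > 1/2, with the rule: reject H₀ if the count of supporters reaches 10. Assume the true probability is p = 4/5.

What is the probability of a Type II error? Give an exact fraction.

21565149/48828125

Under the alternative p = 4/5, S ~ Binomial(12, 4/5); β is the probability the test does not reject, P(S < 10).
Adding the binomial probabilities P(S=0)+…+P(S=9) at p = 4/5 gives 21565149/48828125.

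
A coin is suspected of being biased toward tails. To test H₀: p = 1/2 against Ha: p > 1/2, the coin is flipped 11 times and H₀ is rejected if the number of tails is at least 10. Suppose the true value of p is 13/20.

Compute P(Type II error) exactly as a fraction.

A Type II error is failing to reject when Ha holds: with p = 13/20, β = P(K ≤ 9).
Equivalently, β = 1 − P(K ≥ 10) = 19239273573359/20480000000000.

19239273573359/20480000000000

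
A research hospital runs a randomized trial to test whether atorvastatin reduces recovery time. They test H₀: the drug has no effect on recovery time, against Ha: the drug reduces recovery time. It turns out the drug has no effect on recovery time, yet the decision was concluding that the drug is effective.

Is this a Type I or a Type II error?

Type I error

'Concluding that the drug is effective' corresponds to rejecting H₀.
H₀ was rejected but H₀ is true — a Type I error (false positive).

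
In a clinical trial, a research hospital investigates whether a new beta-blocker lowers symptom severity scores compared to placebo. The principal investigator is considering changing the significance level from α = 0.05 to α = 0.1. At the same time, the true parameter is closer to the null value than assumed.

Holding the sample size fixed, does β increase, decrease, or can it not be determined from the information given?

The first change alone would make β decrease; the second alone would make β increase. Which effect dominates depends on the magnitudes, which are not given.

Cannot be determined from the information given.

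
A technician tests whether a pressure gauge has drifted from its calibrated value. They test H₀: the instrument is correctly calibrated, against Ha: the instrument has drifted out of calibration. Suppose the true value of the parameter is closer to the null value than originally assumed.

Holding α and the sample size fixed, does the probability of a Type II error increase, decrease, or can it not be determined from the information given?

A smaller true effect puts the Ha sampling distribution closer to H₀, so more of it falls in the non-rejection region.

It increases.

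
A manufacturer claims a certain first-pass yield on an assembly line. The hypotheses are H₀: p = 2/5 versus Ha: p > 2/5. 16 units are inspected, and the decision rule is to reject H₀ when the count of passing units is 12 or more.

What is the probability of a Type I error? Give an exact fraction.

149405696/30517578125

α = P(reject H₀ | H₀ true) = P(K ≥ 12 | p = 2/5), with K ~ Binomial(16, 2/5).
P(K ≥ 12) = Σ_{j=12}^{16} C(16,j)·(2/5)^j·(3/5)^{16-j} = 149405696/30517578125.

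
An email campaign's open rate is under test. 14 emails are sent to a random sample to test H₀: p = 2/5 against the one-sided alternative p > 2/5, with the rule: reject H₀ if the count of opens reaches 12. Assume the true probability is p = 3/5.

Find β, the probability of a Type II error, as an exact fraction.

A Type II error is failing to reject when Ha holds: with p = 3/5, β = P(X ≤ 11).
Equivalently, β = 1 − P(X ≥ 12) = 5860647088/6103515625.

5860647088/6103515625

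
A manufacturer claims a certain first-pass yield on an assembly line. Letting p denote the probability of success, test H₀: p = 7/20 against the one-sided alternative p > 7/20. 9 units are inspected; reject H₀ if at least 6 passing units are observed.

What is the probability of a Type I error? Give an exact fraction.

6859289647/128000000000

α = P(reject H₀ | H₀ true) = P(Y ≥ 6 | p = 7/20), with Y ~ Binomial(9, 7/20).
P(Y ≥ 6) = Σ_{j=6}^{9} C(9,j)·(7/20)^j·(13/20)^{9-j} = 6859289647/128000000000.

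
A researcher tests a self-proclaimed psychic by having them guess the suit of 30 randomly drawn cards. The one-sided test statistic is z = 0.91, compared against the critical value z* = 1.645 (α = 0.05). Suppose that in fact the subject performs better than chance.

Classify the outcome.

The conventional null hypothesis is that the subject is guessing at random (p = 1/4).
Since z = 0.91 ≤ z* = 1.645, H₀ is not rejected.
H₀ is false (actually the subject performs better than chance).
Failing to reject a false H₀ is a Type II error.

Type II error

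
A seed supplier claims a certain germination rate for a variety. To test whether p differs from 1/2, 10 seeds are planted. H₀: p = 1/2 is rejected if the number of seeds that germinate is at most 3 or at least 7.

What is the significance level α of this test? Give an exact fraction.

The significance level is the null-hypothesis probability of the rejection region {≤3} ∪ {≥7}.
Each tail has probability (1 + 10 + 45 + 120)/1024; doubling gives α = 352/1024 = 11/32.

11/32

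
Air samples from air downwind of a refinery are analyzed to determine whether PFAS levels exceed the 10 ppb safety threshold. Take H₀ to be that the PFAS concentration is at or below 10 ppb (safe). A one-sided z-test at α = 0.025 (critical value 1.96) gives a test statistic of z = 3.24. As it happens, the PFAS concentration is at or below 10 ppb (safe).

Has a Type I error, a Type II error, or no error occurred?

Type I error

Since z = 3.24 > z* = 1.96, H₀ is rejected.
H₀ is true (actually the PFAS concentration is at or below 10 ppb (safe)).
Rejecting a true H₀ is a Type I error.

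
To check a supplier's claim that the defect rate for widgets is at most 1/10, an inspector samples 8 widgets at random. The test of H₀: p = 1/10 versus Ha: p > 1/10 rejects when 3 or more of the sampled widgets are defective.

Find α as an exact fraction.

3809179/100000000

The significance level is the probability, assuming p = 1/10, of seeing 3 or more defectives in 8 draws.
α = 1 − P(X ≤ 2) = 1 − 96190821/100000000 = 3809179/100000000.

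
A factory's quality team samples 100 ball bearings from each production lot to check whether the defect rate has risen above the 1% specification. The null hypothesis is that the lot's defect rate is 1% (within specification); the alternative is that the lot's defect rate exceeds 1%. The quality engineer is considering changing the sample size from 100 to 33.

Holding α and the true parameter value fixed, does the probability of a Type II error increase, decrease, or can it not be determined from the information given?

A smaller sample increases the standard error, so the sampling distributions under H₀ and Ha overlap more.

It increases.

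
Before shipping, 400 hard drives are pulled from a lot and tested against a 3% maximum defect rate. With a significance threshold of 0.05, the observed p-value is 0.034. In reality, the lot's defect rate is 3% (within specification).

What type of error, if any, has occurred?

The conventional null hypothesis is that the lot's defect rate is 3% (within specification).
Since p = 0.034 < α = 0.05, H₀ is rejected.
H₀ is true (actually the lot's defect rate is 3% (within specification)).
Rejecting a true H₀ is a Type I error.

Type I error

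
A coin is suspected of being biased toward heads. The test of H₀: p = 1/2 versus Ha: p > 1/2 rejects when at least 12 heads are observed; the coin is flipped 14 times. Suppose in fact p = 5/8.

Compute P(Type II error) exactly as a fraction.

Under the alternative p = 5/8, S ~ Binomial(14, 5/8); β is the probability the test does not reject, P(S < 12).
Equivalently, β = 1 − P(S ≥ 12) = 2070361146177/2199023255552.

2070361146177/2199023255552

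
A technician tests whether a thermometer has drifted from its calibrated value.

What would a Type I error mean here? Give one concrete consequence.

A Type I error would mean concluding that the instrument has drifted out of calibration when in fact the instrument is correctly calibrated. Consequence: a properly working instrument is taken offline unnecessarily.

With the conventional null hypothesis that the instrument is correctly calibrated:
A Type I error is rejecting H₀ when H₀ is true.
Here that means pulling the instrument for recalibration when actually the instrument is correctly calibrated.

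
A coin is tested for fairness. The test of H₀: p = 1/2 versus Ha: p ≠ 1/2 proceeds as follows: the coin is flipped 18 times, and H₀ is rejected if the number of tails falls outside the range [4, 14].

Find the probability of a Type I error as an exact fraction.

Under H₀, S ~ Binomial(18, 1/2); α is the probability of landing in either tail, P(S ≤ 3) + P(S ≥ 15).
The two tails are symmetric, so α = 2·(1 + 18 + 153 + 816)/2^18 = 1976/262144 = 247/32768.

247/32768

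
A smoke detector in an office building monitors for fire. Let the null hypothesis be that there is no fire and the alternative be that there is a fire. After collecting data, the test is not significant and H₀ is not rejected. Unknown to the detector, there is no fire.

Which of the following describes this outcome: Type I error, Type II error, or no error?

The test retained a true H₀ — the decision matches the true state.

No error (correct decision).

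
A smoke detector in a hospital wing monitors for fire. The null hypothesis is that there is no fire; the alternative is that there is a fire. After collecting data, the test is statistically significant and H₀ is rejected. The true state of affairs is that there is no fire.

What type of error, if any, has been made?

H₀ was rejected, but H₀ is actually true.
Rejecting a true null hypothesis is a Type I error (false positive).

Type I error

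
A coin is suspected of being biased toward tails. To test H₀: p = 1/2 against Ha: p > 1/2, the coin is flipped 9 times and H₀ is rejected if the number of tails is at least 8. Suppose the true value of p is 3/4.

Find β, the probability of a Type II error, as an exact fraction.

Under the alternative p = 3/4, S ~ Binomial(9, 3/4); β is the probability the test does not reject, P(S < 8).
Adding the binomial probabilities P(S=0)+…+P(S=7) at p = 3/4 gives 45853/65536.

45853/65536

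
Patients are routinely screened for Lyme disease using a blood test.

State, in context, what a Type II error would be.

A Type II error would mean concluding that the patient does not have Lyme disease (or at least failing to establish that the patient has Lyme disease) when in fact the patient has Lyme disease.

With the conventional null hypothesis that the patient does not have Lyme disease:
A Type II error is failing to reject H₀ when H₀ is false.
Here that means clearing the patient as negative when actually the patient has Lyme disease.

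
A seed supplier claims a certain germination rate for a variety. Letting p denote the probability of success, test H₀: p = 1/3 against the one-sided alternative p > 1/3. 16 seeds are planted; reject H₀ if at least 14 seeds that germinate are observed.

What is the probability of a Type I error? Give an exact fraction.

Under H₀, Y ~ Binomial(16, 1/3), and α = P(Y ≥ 14).
Adding the binomial terms for j = 14 through 16 with p = 1/3 yields 19/1594323.

19/1594323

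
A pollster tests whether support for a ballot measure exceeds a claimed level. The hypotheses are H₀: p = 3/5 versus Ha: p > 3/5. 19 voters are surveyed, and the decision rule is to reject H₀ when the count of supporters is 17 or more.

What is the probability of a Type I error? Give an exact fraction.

Under H₀, K ~ Binomial(19, 3/5), and α = P(K ≥ 17).
P(K ≥ 17) = Σ_{j=17}^{19} C(19,j)·(3/5)^j·(2/5)^{19-j} = 104216111541/19073486328125.

104216111541/19073486328125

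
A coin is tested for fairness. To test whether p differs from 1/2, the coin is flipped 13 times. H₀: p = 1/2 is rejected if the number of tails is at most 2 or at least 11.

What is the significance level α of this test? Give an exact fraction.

23/1024

The significance level is the null-hypothesis probability of the rejection region {≤2} ∪ {≥11}.
By symmetry, α = 2·P(Y ≤ 2) = 2·(1 + 13 + 78)/8192 = 184/8192 = 23/1024.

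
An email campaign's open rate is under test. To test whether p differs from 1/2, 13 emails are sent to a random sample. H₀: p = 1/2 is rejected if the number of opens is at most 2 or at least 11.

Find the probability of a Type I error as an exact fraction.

23/1024

Under H₀, X ~ Binomial(13, 1/2); α is the probability of landing in either tail, P(X ≤ 2) + P(X ≥ 11).
By symmetry, α = 2·P(X ≤ 2) = 2·(1 + 13 + 78)/8192 = 184/8192 = 23/1024.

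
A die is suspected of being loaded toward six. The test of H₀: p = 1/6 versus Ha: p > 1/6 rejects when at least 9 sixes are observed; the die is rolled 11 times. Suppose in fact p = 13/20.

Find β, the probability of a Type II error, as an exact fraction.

32762721984671/40960000000000

A Type II error is failing to reject when Ha holds: with p = 13/20, β = P(Y ≤ 8).
Summing C(11,j)·(13/20)^j·(7/20)^{11-j} for j = 0..8 gives 32762721984671/40960000000000.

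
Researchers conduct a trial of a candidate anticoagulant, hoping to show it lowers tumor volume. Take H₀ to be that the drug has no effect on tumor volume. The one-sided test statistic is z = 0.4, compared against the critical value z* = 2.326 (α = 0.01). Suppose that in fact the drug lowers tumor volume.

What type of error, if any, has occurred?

Type II error

Since z = 0.4 ≤ z* = 2.326, H₀ is not rejected.
H₀ is false (actually the drug lowers tumor volume).
Failing to reject a false H₀ is a Type II error.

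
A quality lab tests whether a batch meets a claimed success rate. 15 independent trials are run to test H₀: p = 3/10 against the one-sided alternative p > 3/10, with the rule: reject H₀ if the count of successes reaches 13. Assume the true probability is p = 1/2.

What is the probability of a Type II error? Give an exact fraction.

32647/32768

A Type II error is failing to reject when Ha holds: with p = 1/2, β = P(X ≤ 12).
Equivalently, β = 1 − P(X ≥ 13) = 32647/32768.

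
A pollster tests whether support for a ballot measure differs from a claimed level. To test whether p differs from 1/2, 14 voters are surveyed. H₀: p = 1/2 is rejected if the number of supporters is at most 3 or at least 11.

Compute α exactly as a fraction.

The significance level is the null-hypothesis probability of the rejection region {≤3} ∪ {≥11}.
The two tails are symmetric, so α = 2·(1 + 14 + 91 + 364)/2^14 = 940/16384 = 235/4096.

235/4096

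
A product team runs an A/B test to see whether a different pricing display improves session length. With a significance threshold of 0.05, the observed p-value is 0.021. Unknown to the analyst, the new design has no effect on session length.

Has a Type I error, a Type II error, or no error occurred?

Type I error

The conventional null hypothesis is that the new design has no effect on session length.
Since p = 0.021 < α = 0.05, H₀ is rejected.
H₀ is true (actually the new design has no effect on session length).
Rejecting a true H₀ is a Type I error.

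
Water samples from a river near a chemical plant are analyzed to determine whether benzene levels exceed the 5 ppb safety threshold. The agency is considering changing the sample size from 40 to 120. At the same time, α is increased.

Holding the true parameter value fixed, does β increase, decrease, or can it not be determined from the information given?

It decreases.

More data shrinks sampling variability; the test statistic under Ha concentrates further from the null value, making rejection more likely. Relaxing α lowers the evidence threshold; under Ha, outcomes that previously fell short now trigger rejection. Both changes push β in the same direction.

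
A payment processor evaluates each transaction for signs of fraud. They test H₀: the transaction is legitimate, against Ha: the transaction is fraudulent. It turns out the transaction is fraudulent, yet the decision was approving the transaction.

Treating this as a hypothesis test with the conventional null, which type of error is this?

'Approving the transaction' corresponds to failing to reject H₀.
H₀ was not rejected but H₀ is false — a Type II error (false negative).

Type II error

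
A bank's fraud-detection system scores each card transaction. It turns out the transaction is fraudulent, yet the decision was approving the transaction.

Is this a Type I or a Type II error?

Type II error

The null hypothesis here is that the transaction is legitimate.
'Approving the transaction' corresponds to failing to reject H₀.
H₀ was not rejected but H₀ is false — a Type II error (false negative).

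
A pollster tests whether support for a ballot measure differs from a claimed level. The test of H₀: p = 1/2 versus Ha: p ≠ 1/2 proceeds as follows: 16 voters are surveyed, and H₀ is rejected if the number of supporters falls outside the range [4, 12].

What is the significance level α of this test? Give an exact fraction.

The significance level is the null-hypothesis probability of the rejection region {≤3} ∪ {≥13}.
Each tail has probability (1 + 16 + 120 + 560)/65536; doubling gives α = 1394/65536 = 697/32768.

697/32768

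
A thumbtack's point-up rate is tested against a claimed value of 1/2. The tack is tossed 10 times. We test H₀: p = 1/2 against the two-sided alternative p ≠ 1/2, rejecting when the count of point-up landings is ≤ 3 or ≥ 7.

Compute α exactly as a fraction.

Under H₀, Y ~ Binomial(10, 1/2); α is the probability of landing in either tail, P(Y ≤ 3) + P(Y ≥ 7).
The two tails are symmetric, so α = 2·(1 + 10 + 45 + 120)/2^10 = 352/1024 = 11/32.

11/32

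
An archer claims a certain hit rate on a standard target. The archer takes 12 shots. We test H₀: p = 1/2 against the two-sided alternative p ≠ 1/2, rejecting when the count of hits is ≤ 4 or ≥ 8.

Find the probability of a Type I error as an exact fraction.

397/1024

Under H₀, Y ~ Binomial(12, 1/2); α is the probability of landing in either tail, P(Y ≤ 4) + P(Y ≥ 8).
The two tails are symmetric, so α = 2·(1 + 12 + 66 + 220 + 495)/2^12 = 1588/4096 = 397/1024.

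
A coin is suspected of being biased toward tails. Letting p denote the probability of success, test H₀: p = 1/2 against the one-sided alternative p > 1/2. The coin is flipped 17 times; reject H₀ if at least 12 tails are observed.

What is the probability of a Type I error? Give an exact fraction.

α = P(reject H₀ | H₀ true) = P(S ≥ 12 | p = 1/2), with S ~ Binomial(17, 1/2).
Summing the upper tail: (6188 + 2380 + 680 + 136 + 17 + 1) / 2^17 = 9402/131072 = 4701/65536.

4701/65536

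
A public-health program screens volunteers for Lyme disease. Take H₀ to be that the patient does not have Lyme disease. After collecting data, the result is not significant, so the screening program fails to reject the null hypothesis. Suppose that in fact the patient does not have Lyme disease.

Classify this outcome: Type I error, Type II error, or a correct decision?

The test retained a true H₀ — the decision matches the true state.

Neither — the decision is correct.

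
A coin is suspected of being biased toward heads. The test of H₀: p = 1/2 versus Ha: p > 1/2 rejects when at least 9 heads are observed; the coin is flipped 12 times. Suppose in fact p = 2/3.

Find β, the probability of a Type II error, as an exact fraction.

A Type II error is failing to reject when Ha holds: with p = 2/3, β = P(K ≤ 8).
Adding the binomial probabilities P(K=0)+…+P(K=8) at p = 2/3 gives 107515/177147.

107515/177147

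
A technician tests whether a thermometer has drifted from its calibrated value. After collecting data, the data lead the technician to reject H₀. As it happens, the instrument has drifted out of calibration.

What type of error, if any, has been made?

No error (correct decision).

The conventional null hypothesis here is that the instrument is correctly calibrated.
The test rejected a false H₀ — the decision matches the true state.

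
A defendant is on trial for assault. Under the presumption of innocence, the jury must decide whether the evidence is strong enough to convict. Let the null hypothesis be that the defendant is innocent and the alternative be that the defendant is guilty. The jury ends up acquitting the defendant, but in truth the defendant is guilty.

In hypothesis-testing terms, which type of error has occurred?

Type II error

'Acquitting the defendant' corresponds to failing to reject H₀.
H₀ was not rejected but H₀ is false — a Type II error (false negative).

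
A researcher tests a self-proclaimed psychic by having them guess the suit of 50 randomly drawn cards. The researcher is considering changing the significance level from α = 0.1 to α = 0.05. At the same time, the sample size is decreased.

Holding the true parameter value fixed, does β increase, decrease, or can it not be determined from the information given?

It increases.

Tightening α shrinks the rejection region. When Ha holds, fewer sample outcomes clear the stricter threshold, so more fall in the acceptance region. A smaller sample increases the standard error, so the sampling distributions under H₀ and Ha overlap more. Both changes push β in the same direction.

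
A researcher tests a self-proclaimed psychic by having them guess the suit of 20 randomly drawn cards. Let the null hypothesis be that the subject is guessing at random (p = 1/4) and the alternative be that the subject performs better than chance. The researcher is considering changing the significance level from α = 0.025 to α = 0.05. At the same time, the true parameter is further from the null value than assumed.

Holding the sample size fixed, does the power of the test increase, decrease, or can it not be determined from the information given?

It increases.

A larger α widens the rejection region, so when the alternative is true more outcomes lead to rejection — failing to reject becomes less likely. A larger true effect moves the Ha sampling distribution further from the H₀ critical value, making rejection more likely when Ha is true. Both changes push β in the same direction.
Since power = 1 − β and β decreases, power increases.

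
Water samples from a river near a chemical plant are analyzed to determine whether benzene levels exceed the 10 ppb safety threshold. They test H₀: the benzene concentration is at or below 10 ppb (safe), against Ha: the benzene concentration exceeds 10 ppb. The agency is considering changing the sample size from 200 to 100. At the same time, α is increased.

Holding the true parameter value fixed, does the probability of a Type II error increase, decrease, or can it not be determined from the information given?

The first change alone would make β increase; the second alone would make β decrease. Which effect dominates depends on the magnitudes, which are not given.

Cannot be determined from the information given.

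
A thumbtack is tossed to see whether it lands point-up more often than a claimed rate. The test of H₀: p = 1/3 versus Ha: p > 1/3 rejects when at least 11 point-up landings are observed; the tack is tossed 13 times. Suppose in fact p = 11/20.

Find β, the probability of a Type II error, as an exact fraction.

A Type II error is failing to reject when Ha holds: with p = 11/20, β = P(Y ≤ 10).
Adding the binomial probabilities P(Y=0)+…+P(Y=10) at p = 11/20 gives 39857841016429707/40960000000000000.

39857841016429707/40960000000000000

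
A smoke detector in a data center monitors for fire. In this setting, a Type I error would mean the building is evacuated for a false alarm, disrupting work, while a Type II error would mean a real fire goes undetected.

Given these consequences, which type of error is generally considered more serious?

The Type II consequence (a real fire goes undetected) is more severe than the Type I consequence (the building is evacuated for a false alarm, disrupting work).

Type II error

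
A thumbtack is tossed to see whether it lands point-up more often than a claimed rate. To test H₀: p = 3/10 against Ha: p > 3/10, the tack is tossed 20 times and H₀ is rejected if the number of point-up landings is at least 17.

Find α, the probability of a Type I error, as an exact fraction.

α = P(reject H₀ | H₀ true) = P(X ≥ 17 | p = 3/10), with X ~ Binomial(20, 3/10).
P(X ≥ 17) = Σ_{j=17}^{20} C(20,j)·(3/10)^j·(7/10)^{20-j} = 54269474678631/100000000000000000000.

54269474678631/100000000000000000000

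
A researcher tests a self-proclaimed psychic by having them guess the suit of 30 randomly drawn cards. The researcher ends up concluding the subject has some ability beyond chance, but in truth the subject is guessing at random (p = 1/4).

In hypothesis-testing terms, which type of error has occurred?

The null hypothesis here is that the subject is guessing at random (p = 1/4).
'Concluding the subject has some ability beyond chance' corresponds to rejecting H₀.
H₀ was rejected but H₀ is true — a Type I error (false positive).

Type I error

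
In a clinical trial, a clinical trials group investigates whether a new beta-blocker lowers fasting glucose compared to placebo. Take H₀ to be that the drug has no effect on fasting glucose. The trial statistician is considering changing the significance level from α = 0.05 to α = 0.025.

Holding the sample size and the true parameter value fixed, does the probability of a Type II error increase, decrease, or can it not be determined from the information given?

A smaller α moves the rejection region further into the tail. With the alternative true, more outcomes now fall outside the rejection region, so failing to reject becomes more likely.

It increases.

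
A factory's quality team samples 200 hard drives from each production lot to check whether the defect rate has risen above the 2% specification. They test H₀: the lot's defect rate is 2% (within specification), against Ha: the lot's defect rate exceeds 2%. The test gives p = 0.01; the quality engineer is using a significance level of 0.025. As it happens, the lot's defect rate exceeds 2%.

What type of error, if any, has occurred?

No error (correct decision).

Since p = 0.01 < α = 0.025, H₀ is rejected.
H₀ is false (actually the lot's defect rate exceeds 2%).
The decision matches the true state — no error.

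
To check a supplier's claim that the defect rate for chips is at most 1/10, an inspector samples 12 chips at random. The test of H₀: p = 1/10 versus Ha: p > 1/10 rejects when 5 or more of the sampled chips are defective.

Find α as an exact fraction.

α = P(reject H₀ | H₀ true) = P(X ≥ 5 | p = 1/10), X ~ Binomial(12, 1/10).
α = 1 − P(X ≤ 4) = 1 − 99567065673/100000000000 = 432934327/100000000000.

432934327/100000000000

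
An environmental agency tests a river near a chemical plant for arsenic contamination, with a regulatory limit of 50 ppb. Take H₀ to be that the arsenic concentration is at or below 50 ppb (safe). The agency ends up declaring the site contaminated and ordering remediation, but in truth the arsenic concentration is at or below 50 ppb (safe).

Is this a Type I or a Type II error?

'Declaring the site contaminated and ordering remediation' corresponds to rejecting H₀.
H₀ was rejected but H₀ is true — a Type I error (false positive).

Type I error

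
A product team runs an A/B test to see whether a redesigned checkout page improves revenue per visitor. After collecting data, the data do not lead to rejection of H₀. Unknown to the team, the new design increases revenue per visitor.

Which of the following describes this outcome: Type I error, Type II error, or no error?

Type II error

The conventional null hypothesis here is that the new design has no effect on revenue per visitor.
H₀ was not rejected, but H₀ is actually false.
Failing to reject a false null hypothesis is a Type II error (false negative).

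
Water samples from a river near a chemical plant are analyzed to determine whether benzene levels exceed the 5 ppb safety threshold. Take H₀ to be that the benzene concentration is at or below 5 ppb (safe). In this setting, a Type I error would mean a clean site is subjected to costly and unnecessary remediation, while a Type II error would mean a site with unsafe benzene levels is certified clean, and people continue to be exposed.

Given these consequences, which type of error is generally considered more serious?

Type II error

The Type II consequence (a site with unsafe benzene levels is certified clean, and people continue to be exposed) is more severe than the Type I consequence (a clean site is subjected to costly and unnecessary remediation).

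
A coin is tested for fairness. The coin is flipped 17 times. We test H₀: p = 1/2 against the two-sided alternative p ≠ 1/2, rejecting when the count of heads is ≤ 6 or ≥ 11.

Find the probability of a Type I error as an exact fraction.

10889/32768

α = P(K ≤ 6 or K ≥ 11 | p = 1/2), K ~ Binomial(17, 1/2).
Each tail has probability (1 + 17 + 136 + 680 + 2380 + 6188 + 12376)/131072; doubling gives α = 43556/131072 = 10889/32768.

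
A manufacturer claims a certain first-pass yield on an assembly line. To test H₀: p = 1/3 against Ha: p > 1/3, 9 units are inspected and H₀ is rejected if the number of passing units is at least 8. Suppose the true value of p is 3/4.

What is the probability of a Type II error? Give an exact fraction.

β = P(fail to reject H₀ | Ha true) = P(S ≤ 7 | p = 3/4), S ~ Binomial(9, 3/4).
Summing C(9,j)·(3/4)^j·(1/4)^{9-j} for j = 0..7 gives 45853/65536.

45853/65536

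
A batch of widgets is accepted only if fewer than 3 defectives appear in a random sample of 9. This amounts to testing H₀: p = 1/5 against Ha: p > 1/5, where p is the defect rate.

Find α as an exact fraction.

511333/1953125

α = P(reject H₀ | H₀ true) = P(K ≥ 3 | p = 1/5), K ~ Binomial(9, 1/5).
Via the complement, α = 1 − Σ_{j=0}^{2} C(9,j)(1/5)^j(4/5)^{9-j} = 511333/1953125.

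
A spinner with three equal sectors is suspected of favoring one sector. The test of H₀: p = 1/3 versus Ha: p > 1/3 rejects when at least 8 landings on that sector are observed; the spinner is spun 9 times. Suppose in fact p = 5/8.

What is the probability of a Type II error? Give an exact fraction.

Under the alternative p = 5/8, X ~ Binomial(9, 5/8); β is the probability the test does not reject, P(X < 8).
Equivalently, β = 1 − P(X ≥ 8) = 3803679/4194304.

3803679/4194304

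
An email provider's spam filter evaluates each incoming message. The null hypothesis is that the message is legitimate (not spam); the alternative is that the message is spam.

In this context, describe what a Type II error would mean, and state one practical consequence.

A Type II error is failing to reject H₀ when H₀ is false.
Here that means delivering the message to the inbox when actually the message is spam.

A Type II error would mean concluding that the message is legitimate (not spam) (or at least failing to establish that the message is spam) when in fact the message is spam. Consequence: spam reaches the user's inbox.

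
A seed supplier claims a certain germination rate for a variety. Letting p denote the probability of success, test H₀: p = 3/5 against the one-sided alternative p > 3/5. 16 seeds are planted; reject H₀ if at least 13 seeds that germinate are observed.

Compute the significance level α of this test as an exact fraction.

α = P(reject H₀ | H₀ true) = P(K ≥ 13 | p = 3/5), with K ~ Binomial(16, 3/5).
P(K ≥ 13) = Σ_{j=13}^{16} C(16,j)·(3/5)^j·(2/5)^{16-j} = 1988120781/30517578125.

1988120781/30517578125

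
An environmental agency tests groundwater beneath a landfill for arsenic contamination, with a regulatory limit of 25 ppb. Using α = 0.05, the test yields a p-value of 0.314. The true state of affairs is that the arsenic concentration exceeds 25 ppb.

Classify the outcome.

Type II error

The conventional null hypothesis is that the arsenic concentration is at or below 25 ppb (safe).
Since p = 0.314 ≥ α = 0.05, H₀ is not rejected.
H₀ is false (actually the arsenic concentration exceeds 25 ppb).
Failing to reject a false H₀ is a Type II error.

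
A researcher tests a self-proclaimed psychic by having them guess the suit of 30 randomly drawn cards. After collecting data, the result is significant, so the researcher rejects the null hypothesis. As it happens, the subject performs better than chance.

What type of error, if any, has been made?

No error — this is a correct decision.

The conventional null hypothesis here is that the subject is guessing at random (p = 1/4).
The test rejected a false H₀ — the decision matches the true state.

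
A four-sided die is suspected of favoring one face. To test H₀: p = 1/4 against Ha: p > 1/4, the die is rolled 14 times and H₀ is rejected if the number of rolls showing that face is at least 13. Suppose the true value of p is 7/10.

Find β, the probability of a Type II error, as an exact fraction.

Under the alternative p = 7/10, X ~ Binomial(14, 7/10); β is the probability the test does not reject, P(X < 13).
Summing C(14,j)·(7/10)^j·(3/10)^{14-j} for j = 0..12 gives 95252438490057/100000000000000.

95252438490057/100000000000000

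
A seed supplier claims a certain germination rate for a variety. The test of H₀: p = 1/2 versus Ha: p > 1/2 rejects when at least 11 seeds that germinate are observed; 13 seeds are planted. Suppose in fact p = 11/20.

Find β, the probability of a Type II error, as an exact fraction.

Under the alternative p = 11/20, X ~ Binomial(13, 11/20); β is the probability the test does not reject, P(X < 11).
Equivalently, β = 1 − P(X ≥ 11) = 39857841016429707/40960000000000000.

39857841016429707/40960000000000000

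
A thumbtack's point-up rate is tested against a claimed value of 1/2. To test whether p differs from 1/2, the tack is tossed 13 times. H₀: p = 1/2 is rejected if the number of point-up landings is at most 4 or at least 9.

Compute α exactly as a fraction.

1093/4096

The significance level is the null-hypothesis probability of the rejection region {≤4} ∪ {≥9}.
Each tail has probability (1 + 13 + 78 + 286 + 715)/8192; doubling gives α = 2186/8192 = 1093/4096.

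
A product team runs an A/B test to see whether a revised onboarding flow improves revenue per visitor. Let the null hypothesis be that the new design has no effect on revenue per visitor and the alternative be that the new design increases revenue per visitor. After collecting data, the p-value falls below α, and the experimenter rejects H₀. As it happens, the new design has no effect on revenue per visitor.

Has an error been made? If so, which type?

Type I error

H₀ was rejected, but H₀ is actually true.
Rejecting a true null hypothesis is a Type I error (false positive).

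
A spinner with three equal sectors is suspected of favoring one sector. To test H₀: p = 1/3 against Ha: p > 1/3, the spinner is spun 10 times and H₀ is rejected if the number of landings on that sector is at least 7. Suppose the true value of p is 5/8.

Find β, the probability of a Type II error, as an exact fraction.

148513581/268435456

β = P(fail to reject H₀ | Ha true) = P(Y ≤ 6 | p = 5/8), Y ~ Binomial(10, 5/8).
Summing C(10,j)·(5/8)^j·(3/8)^{10-j} for j = 0..6 gives 148513581/268435456.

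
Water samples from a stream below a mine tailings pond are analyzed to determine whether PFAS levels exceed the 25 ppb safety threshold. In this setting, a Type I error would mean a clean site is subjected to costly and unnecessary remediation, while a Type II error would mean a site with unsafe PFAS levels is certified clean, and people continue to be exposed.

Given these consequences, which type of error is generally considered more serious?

The Type II consequence (a site with unsafe PFAS levels is certified clean, and people continue to be exposed) is more severe than the Type I consequence (a clean site is subjected to costly and unnecessary remediation).

Type II error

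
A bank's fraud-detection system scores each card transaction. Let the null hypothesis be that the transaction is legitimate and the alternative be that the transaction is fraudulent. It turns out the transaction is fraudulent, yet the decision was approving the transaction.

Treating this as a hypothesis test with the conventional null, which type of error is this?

'Approving the transaction' corresponds to failing to reject H₀.
H₀ was not rejected but H₀ is false — a Type II error (false negative).

Type II error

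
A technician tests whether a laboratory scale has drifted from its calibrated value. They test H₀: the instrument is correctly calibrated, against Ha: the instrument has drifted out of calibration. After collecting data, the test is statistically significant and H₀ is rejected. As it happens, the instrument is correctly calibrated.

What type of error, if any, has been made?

H₀ was rejected, but H₀ is actually true.
Rejecting a true null hypothesis is a Type I error (false positive).

Type I error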